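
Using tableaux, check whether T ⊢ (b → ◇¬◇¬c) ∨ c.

No, not valid

Tableau for the negation ¬((b → ◇¬◇¬c) ∨ c):
1. ¬((b → ◇¬◇¬c) ∨ c), u
2. ¬(b → ◇¬◇¬c), u   [¬∨-rule on 1]
3. ¬c, u   [¬∨-rule on 1]
4. b, u   [¬→-rule on 2]
5. ¬◇¬◇¬c, u   [¬→-rule on 2]
6. ◇¬c, u   [¬◇-rule on 5 via uRu]
7. ¬c, v   [◇-rule on 6: fresh world v, uRv]
8. ◇¬c, v   [¬◇-rule on 5 via uRv]
9. ¬c, w   [◇-rule on 8: fresh world w, vRw]
Accessibility: uRu, uRv, vRv, vRw, wRw
The negation has an open branch (countermodel exists).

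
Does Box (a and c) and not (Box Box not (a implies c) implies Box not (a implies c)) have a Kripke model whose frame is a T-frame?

1. Box (a and c) and not (Box Box not (a implies c) implies Box not (a implies c)), w0
2. Box (a and c), w0
3. not (Box Box not (a implies c) implies Box not (a implies c)), w0
4. Box Box not (a implies c), w0
5. not Box not (a implies c), w0
6. a and c, w0
7. a, w0
8. c, w0
9. Box not (a implies c), w0
10. not (a implies c), w0
11. not c, w0
Accessibility: w0Rw0
Branch closes: c and not c both at w0.
Every branch closes; the branch above is one of them.

Unsatisfiable (every branch closes)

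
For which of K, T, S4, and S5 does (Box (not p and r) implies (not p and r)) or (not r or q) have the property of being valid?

T, S4, S5

T-tableau for the negation not ((Box (not p and r) implies (not p and r)) or (not r or q)):
1. not ((Box (not p and r) implies (not p and r)) or (not r or q)), u
2. not (Box (not p and r) implies (not p and r)), u
3. not (not r or q), u
4. Box (not p and r), u
5. not (not p and r), u
6. r, u
7. not q, u
8. not p and r, u
9. not p, u
10. not r, u
Accessibility: uRu
Branch closes: r and not r both at u.
Every branch closes (one shown): valid in T, hence also in S4, S5 (every theorem of T is a theorem of S4 and S5).
K-tableau for the negation not ((Box (not p and r) implies (not p and r)) or (not r or q)):
1. not ((Box (not p and r) implies (not p and r)) or (not r or q)), u
2. not (Box (not p and r) implies (not p and r)), u
3. not (not r or q), u
4. Box (not p and r), u
5. not (not p and r), u
6. r, u
7. not q, u
8. p, u
Complete open branch: countermodel on a K-frame, so not valid in K.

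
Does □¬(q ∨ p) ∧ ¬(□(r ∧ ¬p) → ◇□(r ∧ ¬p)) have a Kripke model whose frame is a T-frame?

Unsatisfiable (every branch closes)

1. □¬(q ∨ p) ∧ ¬(□(r ∧ ¬p) → ◇□(r ∧ ¬p)), u
2. □¬(q ∨ p), u   [∧-rule on 1]
3. ¬(□(r ∧ ¬p) → ◇□(r ∧ ¬p)), u   [∧-rule on 1]
4. □(r ∧ ¬p), u   [¬→-rule on 3]
5. ¬◇□(r ∧ ¬p), u   [¬→-rule on 3]
6. ¬(q ∨ p), u   [□-rule on 2 via uRu]
7. ¬q, u   [¬∨-rule on 6]
8. ¬p, u   [¬∨-rule on 6]
9. r ∧ ¬p, u   [□-rule on 4 via uRu]
10. r, u   [∧-rule on 9]
11. ¬□(r ∧ ¬p), u   [¬◇-rule on 5 via uRu]
12. ¬(r ∧ ¬p), v   [¬□-rule on 11: fresh world v, uRv]
13. ¬(q ∨ p), v   [□-rule on 2 via uRv]
14. ¬q, v   [¬∨-rule on 13]
15. ¬p, v   [¬∨-rule on 13]
16. r ∧ ¬p, v   [□-rule on 4 via uRv]
17. r, v   [∧-rule on 16]
18. ¬□(r ∧ ¬p), v   [¬◇-rule on 5 via uRv]
19. p, v   [¬∧-rule on 12 (branches; this branch)]
Accessibility: uRu, uRv, vRv
Branch closes: p and ¬p both at v.
All branches of the tableau close; one closing branch shown above.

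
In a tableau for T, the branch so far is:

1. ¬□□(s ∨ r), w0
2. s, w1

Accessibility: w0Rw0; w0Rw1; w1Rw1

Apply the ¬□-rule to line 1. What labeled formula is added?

a fresh world w2 with w0Rw2, and ¬□(s ∨ r) at w2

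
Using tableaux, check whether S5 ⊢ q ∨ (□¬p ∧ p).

Invalid (countermodel exists)

Tableau for the negation ¬(q ∨ (□¬p ∧ p)):
1. ¬(q ∨ (□¬p ∧ p)), u
2. ¬q, u
3. ¬(□¬p ∧ p), u
4. ¬p, u
Accessibility: uRu
The negation has an open branch (countermodel exists).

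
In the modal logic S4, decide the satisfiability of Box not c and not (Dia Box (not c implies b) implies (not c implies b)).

Yes, satisfiable

1. Box not c and not (Dia Box (not c implies b) implies (not c implies b)), w0
2. Box not c, w0
3. not (Dia Box (not c implies b) implies (not c implies b)), w0
4. Dia Box (not c implies b), w0
5. not (not c implies b), w0
6. not c, w0
7. not b, w0
8. Box (not c implies b), w1
9. not c, w1
10. not c implies b, w1
11. b, w1
Accessibility: w0Rw0, w0Rw1, w1Rw1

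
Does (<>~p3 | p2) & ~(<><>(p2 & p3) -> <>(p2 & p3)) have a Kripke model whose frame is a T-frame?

Satisfiable

1. (<>~p3 | p2) & ~(<><>(p2 & p3) -> <>(p2 & p3)), u
2. <>~p3 | p2, u
3. ~(<><>(p2 & p3) -> <>(p2 & p3)), u
4. <><>(p2 & p3), u
5. ~<>(p2 & p3), u
6. ~(p2 & p3), u
7. p2, u
8. ~p3, u
9. <>(p2 & p3), v
10. ~(p2 & p3), v
11. ~p3, v
12. p2 & p3, w
13. p2, w
14. p3, w
Accessibility: uRu, uRv, vRv, vRw, wRw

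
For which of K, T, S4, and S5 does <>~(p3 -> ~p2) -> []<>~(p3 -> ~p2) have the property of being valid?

S5-tableau for the negation ~(<>~(p3 -> ~p2) -> []<>~(p3 -> ~p2)):
1. ~(<>~(p3 -> ~p2) -> []<>~(p3 -> ~p2)), u
2. <>~(p3 -> ~p2), u
3. ~[]<>~(p3 -> ~p2), u
4. ~(p3 -> ~p2), v
5. p3, v
6. p2, v
7. ~<>~(p3 -> ~p2), w
8. p3 -> ~p2, u
9. p3 -> ~p2, v
10. p3 -> ~p2, w
11. ~p2, u
12. ~p2, v
Accessibility: uRu, uRv, uRw, vRu, vRv, vRw, wRu, wRv, wRw
Branch closes: p2 and ~p2 both at v.
Every branch closes (one shown): valid in S5.
S4-tableau for the negation ~(<>~(p3 -> ~p2) -> []<>~(p3 -> ~p2)):
1. ~(<>~(p3 -> ~p2) -> []<>~(p3 -> ~p2)), u
2. <>~(p3 -> ~p2), u
3. ~[]<>~(p3 -> ~p2), u
4. ~(p3 -> ~p2), v
5. p3, v
6. p2, v
7. ~<>~(p3 -> ~p2), w
8. p3 -> ~p2, w
9. ~p2, w
Accessibility: uRu, uRv, uRw, vRv, wRw
Complete open branch: countermodel on an S4-frame, so not valid in S4, nor in K, T (the same frame is also a K-frame and a T-frame).

S5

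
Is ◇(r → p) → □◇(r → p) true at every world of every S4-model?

Tableau for the negation ¬(◇(r → p) → □◇(r → p)):
1. ¬(◇(r → p) → □◇(r → p)), u
2. ◇(r → p), u
3. ¬□◇(r → p), u
4. r → p, v
5. p, v
6. ¬◇(r → p), w
7. ¬(r → p), w
8. r, w
9. ¬p, w
Accessibility: uRu, uRv, uRw, vRv, wRw
The negation has an open branch (countermodel exists).

Not valid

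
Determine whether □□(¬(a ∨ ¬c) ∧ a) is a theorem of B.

No, not valid

Tableau for the negation ¬□□(¬(a ∨ ¬c) ∧ a):
1. ¬□□(¬(a ∨ ¬c) ∧ a), 0
2. ¬□(¬(a ∨ ¬c) ∧ a), 1   [¬□-rule on 1: fresh world 1, 0R1]
3. ¬(¬(a ∨ ¬c) ∧ a), 2   [¬□-rule on 2: fresh world 2, 1R2]
4. ¬a, 2   [¬∧-rule on 3 (branches; this branch)]
Accessibility: 0R0, 0R1, 1R0, 1R1, 1R2, 2R1, 2R2
The negation has an open branch (countermodel exists).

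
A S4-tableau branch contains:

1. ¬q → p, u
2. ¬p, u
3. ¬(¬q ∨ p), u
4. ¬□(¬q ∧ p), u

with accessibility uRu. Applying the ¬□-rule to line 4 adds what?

a fresh world v with uRv, and ¬(¬q ∧ p) at v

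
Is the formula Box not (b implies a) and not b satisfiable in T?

1. Box not (b implies a) and not b, 0
2. Box not (b implies a), 0
3. not b, 0
4. not (b implies a), 0
5. b, 0
6. not a, 0
Accessibility: 0R0
Branch closes: b and not b both at 0.
Every branch closes; the branch above is one of them.

Unsatisfiable (every branch closes)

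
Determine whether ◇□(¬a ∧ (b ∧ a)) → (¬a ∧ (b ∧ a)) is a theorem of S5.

Tableau for the negation ¬(◇□(¬a ∧ (b ∧ a)) → (¬a ∧ (b ∧ a))):
1. ¬(◇□(¬a ∧ (b ∧ a)) → (¬a ∧ (b ∧ a))), w0
2. ◇□(¬a ∧ (b ∧ a)), w0   [¬→-rule on 1]
3. ¬(¬a ∧ (b ∧ a)), w0   [¬→-rule on 1]
4. ¬(b ∧ a), w0   [¬∧-rule on 3 (branches; this branch)]
5. ¬a, w0   [¬∧-rule on 4 (branches; this branch)]
6. □(¬a ∧ (b ∧ a)), w1   [◇-rule on 2: fresh world w1, w0Rw1]
7. ¬a ∧ (b ∧ a), w0   [□-rule on 6 via w1Rw0]
8. b ∧ a, w0   [∧-rule on 7]
9. b, w0   [∧-rule on 8]
10. a, w0   [∧-rule on 8]
Accessibility: w0Rw0, w0Rw1, w1Rw0, w1Rw1
Branch closes: a and ¬a both at w0.
All branches of the negation close; one closing branch shown above.

Valid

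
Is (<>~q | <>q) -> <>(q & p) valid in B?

Tableau for the negation ~((<>~q | <>q) -> <>(q & p)):
1. ~((<>~q | <>q) -> <>(q & p)), 0
2. <>~q | <>q, 0
3. ~<>(q & p), 0
4. ~(q & p), 0
5. <>q, 0
6. ~p, 0
7. q, 1
8. ~(q & p), 1
9. ~p, 1
Accessibility: 0R0, 0R1, 1R0, 1R1
The negation has an open branch (countermodel exists).

No, not valid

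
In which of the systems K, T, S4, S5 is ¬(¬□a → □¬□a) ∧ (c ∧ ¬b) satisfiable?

S5-tableau for the formula:
1. ¬(¬□a → □¬□a) ∧ (c ∧ ¬b), 0
2. ¬(¬□a → □¬□a), 0   [∧-rule on 1]
3. c ∧ ¬b, 0   [∧-rule on 1]
4. ¬□a, 0   [¬→-rule on 2]
5. ¬□¬□a, 0   [¬→-rule on 2]
6. c, 0   [∧-rule on 3]
7. ¬b, 0   [∧-rule on 3]
8. ¬a, 1   [¬□-rule on 4: fresh world 1, 0R1]
9. □a, 2   [¬□-rule on 5: fresh world 2, 0R2]
10. a, 0   [□-rule on 9 via 2R0]
11. a, 1   [□-rule on 9 via 2R1]
Accessibility: 0R0, 0R1, 0R2, 1R0, 1R1, 1R2, 2R0, 2R1, 2R2
Branch closes: a and ¬a both at 1.
Every branch closes (one shown): unsatisfiable in S5.
S4-tableau for the formula:
1. ¬(¬□a → □¬□a) ∧ (c ∧ ¬b), 0
2. ¬(¬□a → □¬□a), 0   [∧-rule on 1]
3. c ∧ ¬b, 0   [∧-rule on 1]
4. ¬□a, 0   [¬→-rule on 2]
5. ¬□¬□a, 0   [¬→-rule on 2]
6. c, 0   [∧-rule on 3]
7. ¬b, 0   [∧-rule on 3]
8. ¬a, 1   [¬□-rule on 4: fresh world 1, 0R1]
9. □a, 2   [¬□-rule on 5: fresh world 2, 0R2]
10. a, 2   [□-rule on 9 via 2R2]
Accessibility: 0R0, 0R1, 0R2, 1R1, 2R2
Complete open branch: satisfiable in S4, hence also in K, T (this S4-model is also a K-model and a T-model).

K, T, S4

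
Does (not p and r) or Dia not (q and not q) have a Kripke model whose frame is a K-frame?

Satisfiable

1. (not p and r) or Dia not (q and not q), 0
2. Dia not (q and not q), 0   [or-rule on 1 (branches; this branch)]
3. not (q and not q), 1   [Dia-rule on 2: fresh world 1, 0R1]
4. q, 1   [neg-and-rule on 3 (branches; this branch)]
Accessibility: 0R1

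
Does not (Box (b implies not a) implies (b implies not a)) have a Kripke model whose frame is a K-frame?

1. not (Box (b implies not a) implies (b implies not a)), u
2. Box (b implies not a), u
3. not (b implies not a), u
4. b, u
5. a, u

Yes, satisfiable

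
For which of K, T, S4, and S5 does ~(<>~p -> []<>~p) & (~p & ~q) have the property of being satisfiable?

K, T, S4

S4-tableau for the formula:
1. ~(<>~p -> []<>~p) & (~p & ~q), u
2. ~(<>~p -> []<>~p), u
3. ~p & ~q, u
4. <>~p, u
5. ~[]<>~p, u
6. ~p, u
7. ~q, u
8. ~p, v
9. ~<>~p, w
10. p, w
Accessibility: uRu, uRv, uRw, vRv, wRw
Complete open branch: satisfiable in S4, hence also in K, T (this S4-model is also a K-model and a T-model).
S5-tableau for the formula:
1. ~(<>~p -> []<>~p) & (~p & ~q), u
2. ~(<>~p -> []<>~p), u
3. ~p & ~q, u
4. <>~p, u
5. ~[]<>~p, u
6. ~p, u
7. ~q, u
8. ~p, v
9. ~<>~p, w
10. p, u
Accessibility: uRu, uRv, uRw, vRu, vRv, vRw, wRu, wRv, wRw
Branch closes: p and ~p both at u.
Every branch closes (one shown): unsatisfiable in S5.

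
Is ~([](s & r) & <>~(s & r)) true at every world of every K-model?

Valid

Tableau for the negation [](s & r) & <>~(s & r):
1. [](s & r) & <>~(s & r), 0
2. [](s & r), 0   [&-rule on 1]
3. <>~(s & r), 0   [&-rule on 1]
4. ~(s & r), 1   [<>-rule on 3: fresh world 1, 0R1]
5. s & r, 1   [[]-rule on 2 via 0R1]
6. s, 1   [&-rule on 5]
7. r, 1   [&-rule on 5]
8. ~r, 1   [~&-rule on 4 (branches; this branch)]
Accessibility: 0R1
Branch closes: r and ~r both at 1.
Every branch of the negation's tableau closes; the branch above is one of them.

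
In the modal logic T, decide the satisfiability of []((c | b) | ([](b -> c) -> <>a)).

Yes, satisfiable

1. []((c | b) | ([](b -> c) -> <>a)), w0
2. (c | b) | ([](b -> c) -> <>a), w0
3. [](b -> c) -> <>a, w0
4. <>a, w0
5. a, w1
6. (c | b) | ([](b -> c) -> <>a), w1
7. [](b -> c) -> <>a, w1
8. <>a, w1
9. a, w2
Accessibility: w0Rw0, w0Rw1, w1Rw1, w1Rw2, w2Rw2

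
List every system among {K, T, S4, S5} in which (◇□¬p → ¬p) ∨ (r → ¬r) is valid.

S5-tableau for the negation ¬((◇□¬p → ¬p) ∨ (r → ¬r)):
1. ¬((◇□¬p → ¬p) ∨ (r → ¬r)), w0
2. ¬(◇□¬p → ¬p), w0
3. ¬(r → ¬r), w0
4. ◇□¬p, w0
5. p, w0
6. r, w0
7. □¬p, w1
8. ¬p, w0
Accessibility: w0Rw0, w0Rw1, w1Rw0, w1Rw1
Branch closes: p and ¬p both at w0.
Every branch closes (one shown): valid in S5.
S4-tableau for the negation ¬((◇□¬p → ¬p) ∨ (r → ¬r)):
1. ¬((◇□¬p → ¬p) ∨ (r → ¬r)), w0
2. ¬(◇□¬p → ¬p), w0
3. ¬(r → ¬r), w0
4. ◇□¬p, w0
5. p, w0
6. r, w0
7. □¬p, w1
8. ¬p, w1
Accessibility: w0Rw0, w0Rw1, w1Rw1
Complete open branch: countermodel on an S4-frame, so not valid in S4, nor in K, T (the same frame is also a K-frame and a T-frame).

S5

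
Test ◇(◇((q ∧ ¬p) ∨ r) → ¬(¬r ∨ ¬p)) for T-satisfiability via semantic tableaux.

1. ◇(◇((q ∧ ¬p) ∨ r) → ¬(¬r ∨ ¬p)), u
2. ◇((q ∧ ¬p) ∨ r) → ¬(¬r ∨ ¬p), v
3. ¬(¬r ∨ ¬p), v
4. r, v
5. p, v
Accessibility: uRu, uRv, vRv

Satisfiable (open branch found)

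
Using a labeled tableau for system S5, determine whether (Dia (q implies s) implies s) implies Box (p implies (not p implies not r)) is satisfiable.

Satisfiable (open branch found)

1. (Dia (q implies s) implies s) implies Box (p implies (not p implies not r)), 0
2. Box (p implies (not p implies not r)), 0
3. p implies (not p implies not r), 0
4. not p implies not r, 0
5. not r, 0
Accessibility: 0R0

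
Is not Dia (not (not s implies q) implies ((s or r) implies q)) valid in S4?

Tableau for the negation Dia (not (not s implies q) implies ((s or r) implies q)):
1. Dia (not (not s implies q) implies ((s or r) implies q)), w0
2. not (not s implies q) implies ((s or r) implies q), w1   [Dia-rule on 1: fresh world w1, w0Rw1]
3. (s or r) implies q, w1   [implies-rule on 2 (branches; this branch)]
4. q, w1   [implies-rule on 3 (branches; this branch)]
Accessibility: w0Rw0, w0Rw1, w1Rw1
The negation has an open branch (countermodel exists).

Invalid (countermodel exists)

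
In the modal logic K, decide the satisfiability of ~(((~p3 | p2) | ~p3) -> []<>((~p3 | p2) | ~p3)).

Satisfiable

1. ~(((~p3 | p2) | ~p3) -> []<>((~p3 | p2) | ~p3)), u
2. (~p3 | p2) | ~p3, u
3. ~[]<>((~p3 | p2) | ~p3), u
4. ~p3, u
5. ~<>((~p3 | p2) | ~p3), v
Accessibility: uRv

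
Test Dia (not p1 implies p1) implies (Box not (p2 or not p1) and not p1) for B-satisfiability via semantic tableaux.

1. Dia (not p1 implies p1) implies (Box not (p2 or not p1) and not p1), 0
2. not Dia (not p1 implies p1), 0
3. not (not p1 implies p1), 0
4. not p1, 0
Accessibility: 0R0

Satisfiable (open branch found)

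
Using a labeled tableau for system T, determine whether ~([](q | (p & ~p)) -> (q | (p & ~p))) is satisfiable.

1. ~([](q | (p & ~p)) -> (q | (p & ~p))), 0
2. [](q | (p & ~p)), 0   [~->-rule on 1]
3. ~(q | (p & ~p)), 0   [~->-rule on 1]
4. ~q, 0   [~|-rule on 3]
5. ~(p & ~p), 0   [~|-rule on 3]
6. q | (p & ~p), 0   [[]-rule on 2 via 0R0]
7. p, 0   [~&-rule on 5 (branches; this branch)]
8. p & ~p, 0   [|-rule on 6 (branches; this branch)]
9. ~p, 0   [&-rule on 8]
Accessibility: 0R0
Branch closes: p and ~p both at 0.
(One branch shown.) All branches close.

Unsatisfiable (every branch closes)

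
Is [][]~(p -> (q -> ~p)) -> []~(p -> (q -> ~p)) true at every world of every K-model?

No, not valid

Tableau for the negation ~([][]~(p -> (q -> ~p)) -> []~(p -> (q -> ~p))):
1. ~([][]~(p -> (q -> ~p)) -> []~(p -> (q -> ~p))), 0
2. [][]~(p -> (q -> ~p)), 0   [~->-rule on 1]
3. ~[]~(p -> (q -> ~p)), 0   [~->-rule on 1]
4. p -> (q -> ~p), 1   [~[]-rule on 3: fresh world 1, 0R1]
5. []~(p -> (q -> ~p)), 1   [[]-rule on 2 via 0R1]
6. q -> ~p, 1   [->-rule on 4 (branches; this branch)]
7. ~p, 1   [->-rule on 6 (branches; this branch)]
Accessibility: 0R1
The negation has an open branch (countermodel exists).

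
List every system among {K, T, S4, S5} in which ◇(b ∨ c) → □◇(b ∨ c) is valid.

S5

S4-tableau for the negation ¬(◇(b ∨ c) → □◇(b ∨ c)):
1. ¬(◇(b ∨ c) → □◇(b ∨ c)), w0
2. ◇(b ∨ c), w0
3. ¬□◇(b ∨ c), w0
4. b ∨ c, w1
5. c, w1
6. ¬◇(b ∨ c), w2
7. ¬(b ∨ c), w2
8. ¬b, w2
9. ¬c, w2
Accessibility: w0Rw0, w0Rw1, w0Rw2, w1Rw1, w2Rw2
Complete open branch: countermodel on an S4-frame, so not valid in S4, nor in K, T (the same frame is also a K-frame and a T-frame).
S5-tableau for the negation ¬(◇(b ∨ c) → □◇(b ∨ c)):
1. ¬(◇(b ∨ c) → □◇(b ∨ c)), w0
2. ◇(b ∨ c), w0
3. ¬□◇(b ∨ c), w0
4. b ∨ c, w1
5. c, w1
6. ¬◇(b ∨ c), w2
7. ¬(b ∨ c), w0
8. ¬b, w0
9. ¬c, w0
10. ¬(b ∨ c), w1
11. ¬b, w1
12. ¬c, w1
Accessibility: w0Rw0, w0Rw1, w0Rw2, w1Rw0, w1Rw1, w1Rw2, w2Rw0, w2Rw1, w2Rw2
Branch closes: c and ¬c both at w1.
Every branch closes (one shown): valid in S5.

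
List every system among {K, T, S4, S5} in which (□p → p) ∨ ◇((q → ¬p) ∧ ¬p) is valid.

K-tableau for the negation ¬((□p → p) ∨ ◇((q → ¬p) ∧ ¬p)):
1. ¬((□p → p) ∨ ◇((q → ¬p) ∧ ¬p)), w0
2. ¬(□p → p), w0
3. ¬◇((q → ¬p) ∧ ¬p), w0
4. □p, w0
5. ¬p, w0
Complete open branch: countermodel on a K-frame, so not valid in K.
T-tableau for the negation ¬((□p → p) ∨ ◇((q → ¬p) ∧ ¬p)):
1. ¬((□p → p) ∨ ◇((q → ¬p) ∧ ¬p)), w0
2. ¬(□p → p), w0
3. ¬◇((q → ¬p) ∧ ¬p), w0
4. □p, w0
5. ¬p, w0
6. ¬((q → ¬p) ∧ ¬p), w0
7. p, w0
Accessibility: w0Rw0
Branch closes: p and ¬p both at w0.
Every branch closes (one shown): valid in T, hence also in S4, S5 (every theorem of T is a theorem of S4 and S5).

T, S4, S5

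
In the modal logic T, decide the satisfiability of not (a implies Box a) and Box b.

1. not (a implies Box a) and Box b, 0
2. not (a implies Box a), 0   [and-rule on 1]
3. Box b, 0   [and-rule on 1]
4. a, 0   [neg-implies-rule on 2]
5. not Box a, 0   [neg-implies-rule on 2]
6. b, 0   [Box-rule on 3 via 0R0]
7. not a, 1   [neg-Box-rule on 5: fresh world 1, 0R1]
8. b, 1   [Box-rule on 3 via 0R1]
Accessibility: 0R0, 0R1, 1R1

Yes, satisfiable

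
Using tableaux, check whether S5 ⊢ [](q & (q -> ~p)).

Tableau for the negation ~[](q & (q -> ~p)):
1. ~[](q & (q -> ~p)), u
2. ~(q & (q -> ~p)), v
3. ~(q -> ~p), v
4. q, v
5. p, v
Accessibility: uRu, uRv, vRu, vRv
The negation has an open branch (countermodel exists).

Not valid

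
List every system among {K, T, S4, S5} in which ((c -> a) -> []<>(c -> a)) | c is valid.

S4-tableau for the negation ~(((c -> a) -> []<>(c -> a)) | c):
1. ~(((c -> a) -> []<>(c -> a)) | c), 0
2. ~((c -> a) -> []<>(c -> a)), 0
3. ~c, 0
4. c -> a, 0
5. ~[]<>(c -> a), 0
6. a, 0
7. ~<>(c -> a), 1
8. ~(c -> a), 1
9. c, 1
10. ~a, 1
Accessibility: 0R0, 0R1, 1R1
Complete open branch: countermodel on an S4-frame, so not valid in S4, nor in K, T (the same frame is also a K-frame and a T-frame).
S5-tableau for the negation ~(((c -> a) -> []<>(c -> a)) | c):
1. ~(((c -> a) -> []<>(c -> a)) | c), 0
2. ~((c -> a) -> []<>(c -> a)), 0
3. ~c, 0
4. c -> a, 0
5. ~[]<>(c -> a), 0
6. a, 0
7. ~<>(c -> a), 1
8. ~(c -> a), 0
9. c, 0
10. ~a, 0
Accessibility: 0R0, 0R1, 1R0, 1R1
Branch closes: c and ~c both at 0.
Every branch closes (one shown): valid in S5.

S5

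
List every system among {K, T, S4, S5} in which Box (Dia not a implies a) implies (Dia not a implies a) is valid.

T-tableau for the negation not (Box (Dia not a implies a) implies (Dia not a implies a)):
1. not (Box (Dia not a implies a) implies (Dia not a implies a)), 0
2. Box (Dia not a implies a), 0
3. not (Dia not a implies a), 0
4. Dia not a, 0
5. not a, 0
6. Dia not a implies a, 0
7. not Dia not a, 0
8. a, 0
Accessibility: 0R0
Branch closes: a and not a both at 0.
Every branch closes (one shown): valid in T, hence also in S4, S5 (every theorem of T is a theorem of S4 and S5).
K-tableau for the negation not (Box (Dia not a implies a) implies (Dia not a implies a)):
1. not (Box (Dia not a implies a) implies (Dia not a implies a)), 0
2. Box (Dia not a implies a), 0
3. not (Dia not a implies a), 0
4. Dia not a, 0
5. not a, 0
6. not a, 1
7. Dia not a implies a, 1
8. not Dia not a, 1
Accessibility: 0R1
Complete open branch: countermodel on a K-frame, so not valid in K.

T, S4, S5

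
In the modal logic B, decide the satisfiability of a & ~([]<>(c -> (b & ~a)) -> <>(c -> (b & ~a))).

1. a & ~([]<>(c -> (b & ~a)) -> <>(c -> (b & ~a))), w0
2. a, w0   [&-rule on 1]
3. ~([]<>(c -> (b & ~a)) -> <>(c -> (b & ~a))), w0   [&-rule on 1]
4. []<>(c -> (b & ~a)), w0   [~->-rule on 3]
5. ~<>(c -> (b & ~a)), w0   [~->-rule on 3]
6. <>(c -> (b & ~a)), w0   [[]-rule on 4 via w0Rw0]
7. ~(c -> (b & ~a)), w0   [~<>-rule on 5 via w0Rw0]
8. c, w0   [~->-rule on 7]
9. ~(b & ~a), w0   [~->-rule on 7]
10. c -> (b & ~a), w1   [<>-rule on 6: fresh world w1, w0Rw1]
11. <>(c -> (b & ~a)), w1   [[]-rule on 4 via w0Rw1]
12. ~(c -> (b & ~a)), w1   [~<>-rule on 5 via w0Rw1]
13. c, w1   [~->-rule on 12]
14. ~(b & ~a), w1   [~->-rule on 12]
15. b & ~a, w1   [->-rule on 10 (branches; this branch)]
16. b, w1   [&-rule on 15]
17. ~a, w1   [&-rule on 15]
18. a, w1   [~&-rule on 14 (branches; this branch)]
Accessibility: w0Rw0, w0Rw1, w1Rw0, w1Rw1
Branch closes: a and ~a both at w1.
All branches of the tableau close; one closing branch shown above.

Unsatisfiable (every branch closes)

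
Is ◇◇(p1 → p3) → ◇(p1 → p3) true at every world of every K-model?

No, not valid

Tableau for the negation ¬(◇◇(p1 → p3) → ◇(p1 → p3)):
1. ¬(◇◇(p1 → p3) → ◇(p1 → p3)), u
2. ◇◇(p1 → p3), u
3. ¬◇(p1 → p3), u
4. ◇(p1 → p3), v
5. ¬(p1 → p3), v
6. p1, v
7. ¬p3, v
8. p1 → p3, w
9. p3, w
Accessibility: uRv, vRw
The negation has an open branch (countermodel exists).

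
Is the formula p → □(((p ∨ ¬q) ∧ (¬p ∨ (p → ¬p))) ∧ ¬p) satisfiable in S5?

Satisfiable (open branch found)

1. p → □(((p ∨ ¬q) ∧ (¬p ∨ (p → ¬p))) ∧ ¬p), w0
2. □(((p ∨ ¬q) ∧ (¬p ∨ (p → ¬p))) ∧ ¬p), w0   [→-rule on 1 (branches; this branch)]
3. ((p ∨ ¬q) ∧ (¬p ∨ (p → ¬p))) ∧ ¬p, w0   [□-rule on 2 via w0Rw0]
4. (p ∨ ¬q) ∧ (¬p ∨ (p → ¬p)), w0   [∧-rule on 3]
5. ¬p, w0   [∧-rule on 3]
6. p ∨ ¬q, w0   [∧-rule on 4]
7. ¬p ∨ (p → ¬p), w0   [∧-rule on 4]
8. ¬q, w0   [∨-rule on 6 (branches; this branch)]
9. p → ¬p, w0   [∨-rule on 7 (branches; this branch)]
Accessibility: w0Rw0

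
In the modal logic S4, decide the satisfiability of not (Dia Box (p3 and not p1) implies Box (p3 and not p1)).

1. not (Dia Box (p3 and not p1) implies Box (p3 and not p1)), w0
2. Dia Box (p3 and not p1), w0
3. not Box (p3 and not p1), w0
4. Box (p3 and not p1), w1
5. p3 and not p1, w1
6. p3, w1
7. not p1, w1
8. not (p3 and not p1), w2
9. p1, w2
Accessibility: w0Rw0, w0Rw1, w0Rw2, w1Rw1, w2Rw2

Satisfiable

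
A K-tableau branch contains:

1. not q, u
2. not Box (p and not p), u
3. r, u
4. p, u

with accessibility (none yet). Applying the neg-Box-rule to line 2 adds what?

a fresh world v with uRv, and not (p and not p) at v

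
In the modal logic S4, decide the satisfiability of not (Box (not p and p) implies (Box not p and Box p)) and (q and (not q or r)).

1. not (Box (not p and p) implies (Box not p and Box p)) and (q and (not q or r)), u
2. not (Box (not p and p) implies (Box not p and Box p)), u
3. q and (not q or r), u
4. Box (not p and p), u
5. not (Box not p and Box p), u
6. q, u
7. not q or r, u
8. not p and p, u
9. not p, u
10. p, u
Accessibility: uRu
Branch closes: p and not p both at u.
(One branch shown.) All branches close.

Unsatisfiable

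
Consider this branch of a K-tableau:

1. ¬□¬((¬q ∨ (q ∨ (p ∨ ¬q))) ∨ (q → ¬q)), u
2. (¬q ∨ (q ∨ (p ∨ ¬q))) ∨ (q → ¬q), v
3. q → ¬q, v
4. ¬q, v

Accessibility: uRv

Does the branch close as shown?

No world carries both an atom and its negation.

No, open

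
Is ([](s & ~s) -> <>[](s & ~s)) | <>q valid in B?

Tableau for the negation ~(([](s & ~s) -> <>[](s & ~s)) | <>q):
1. ~(([](s & ~s) -> <>[](s & ~s)) | <>q), u
2. ~([](s & ~s) -> <>[](s & ~s)), u   [~|-rule on 1]
3. ~<>q, u   [~|-rule on 1]
4. [](s & ~s), u   [~->-rule on 2]
5. ~<>[](s & ~s), u   [~->-rule on 2]
6. ~q, u   [~<>-rule on 3 via uRu]
7. s & ~s, u   [[]-rule on 4 via uRu]
8. s, u   [&-rule on 7]
9. ~s, u   [&-rule on 7]
Accessibility: uRu
Branch closes: s and ~s both at u.
All branches of the negation close; one closing branch shown above.

Valid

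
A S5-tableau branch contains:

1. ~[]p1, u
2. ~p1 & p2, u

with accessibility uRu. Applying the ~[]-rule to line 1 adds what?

a fresh world v with uRv, and ~p1 at v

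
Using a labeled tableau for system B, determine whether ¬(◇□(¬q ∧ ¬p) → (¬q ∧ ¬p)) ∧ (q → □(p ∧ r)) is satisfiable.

No, unsatisfiable

1. ¬(◇□(¬q ∧ ¬p) → (¬q ∧ ¬p)) ∧ (q → □(p ∧ r)), w0
2. ¬(◇□(¬q ∧ ¬p) → (¬q ∧ ¬p)), w0   [∧-rule on 1]
3. q → □(p ∧ r), w0   [∧-rule on 1]
4. ◇□(¬q ∧ ¬p), w0   [¬→-rule on 2]
5. ¬(¬q ∧ ¬p), w0   [¬→-rule on 2]
6. □(p ∧ r), w0   [→-rule on 3 (branches; this branch)]
7. p ∧ r, w0   [□-rule on 6 via w0Rw0]
8. p, w0   [∧-rule on 7]
9. r, w0   [∧-rule on 7]
10. □(¬q ∧ ¬p), w1   [◇-rule on 4: fresh world w1, w0Rw1]
11. p ∧ r, w1   [□-rule on 6 via w0Rw1]
12. p, w1   [∧-rule on 11]
13. r, w1   [∧-rule on 11]
14. ¬q ∧ ¬p, w0   [□-rule on 10 via w1Rw0]
15. ¬q, w0   [∧-rule on 14]
16. ¬p, w0   [∧-rule on 14]
Accessibility: w0Rw0, w0Rw1, w1Rw0, w1Rw1
Branch closes: p and ¬p both at w0.
Every branch closes; the branch above is one of them.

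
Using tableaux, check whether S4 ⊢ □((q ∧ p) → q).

Tableau for the negation ¬□((q ∧ p) → q):
1. ¬□((q ∧ p) → q), u
2. ¬((q ∧ p) → q), v   [¬□-rule on 1: fresh world v, uRv]
3. q ∧ p, v   [¬→-rule on 2]
4. ¬q, v   [¬→-rule on 2]
5. q, v   [∧-rule on 3]
6. p, v   [∧-rule on 3]
Accessibility: uRu, uRv, vRv
Branch closes: q and ¬q both at v.
Every branch of the negation's tableau closes; the branch above is one of them.

Valid in S4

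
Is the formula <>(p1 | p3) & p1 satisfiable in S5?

Satisfiable (open branch found)

1. <>(p1 | p3) & p1, w0
2. <>(p1 | p3), w0
3. p1, w0
4. p1 | p3, w1
5. p3, w1
Accessibility: w0Rw0, w0Rw1, w1Rw0, w1Rw1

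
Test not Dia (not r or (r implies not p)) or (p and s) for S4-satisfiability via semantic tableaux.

Satisfiable (open branch found)

1. not Dia (not r or (r implies not p)) or (p and s), 0
2. p and s, 0
3. p, 0
4. s, 0
Accessibility: 0R0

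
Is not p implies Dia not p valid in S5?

Valid

Tableau for the negation not (not p implies Dia not p):
1. not (not p implies Dia not p), w0
2. not p, w0   [neg-implies-rule on 1]
3. not Dia not p, w0   [neg-implies-rule on 1]
4. p, w0   [neg-Dia-rule on 3 via w0Rw0]
Accessibility: w0Rw0
Branch closes: p and not p both at w0.
All branches of the negation close; one closing branch shown above.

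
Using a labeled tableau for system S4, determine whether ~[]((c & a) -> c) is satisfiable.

Unsatisfiable

1. ~[]((c & a) -> c), u
2. ~((c & a) -> c), v   [~[]-rule on 1: fresh world v, uRv]
3. c & a, v   [~->-rule on 2]
4. ~c, v   [~->-rule on 2]
5. c, v   [&-rule on 3]
6. a, v   [&-rule on 3]
Accessibility: uRu, uRv, vRv
Branch closes: c and ~c both at v.
(One branch shown.) All branches close.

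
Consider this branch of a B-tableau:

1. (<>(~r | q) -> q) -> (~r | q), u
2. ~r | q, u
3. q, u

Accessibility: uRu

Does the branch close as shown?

Open

There is no literal clash: for every atom and world, at most one sign appears.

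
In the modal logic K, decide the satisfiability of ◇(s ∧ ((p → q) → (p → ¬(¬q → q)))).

Yes, satisfiable

1. ◇(s ∧ ((p → q) → (p → ¬(¬q → q)))), u
2. s ∧ ((p → q) → (p → ¬(¬q → q))), v
3. s, v
4. (p → q) → (p → ¬(¬q → q)), v
5. p → ¬(¬q → q), v
6. ¬(¬q → q), v
7. ¬q, v
Accessibility: uRv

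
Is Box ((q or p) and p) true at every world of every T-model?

Tableau for the negation not Box ((q or p) and p):
1. not Box ((q or p) and p), 0
2. not ((q or p) and p), 1
3. not p, 1
Accessibility: 0R0, 0R1, 1R1
The negation has an open branch (countermodel exists).

Not valid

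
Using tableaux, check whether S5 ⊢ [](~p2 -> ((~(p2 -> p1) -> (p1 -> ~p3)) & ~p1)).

Invalid (countermodel exists)

Tableau for the negation ~[](~p2 -> ((~(p2 -> p1) -> (p1 -> ~p3)) & ~p1)):
1. ~[](~p2 -> ((~(p2 -> p1) -> (p1 -> ~p3)) & ~p1)), 0
2. ~(~p2 -> ((~(p2 -> p1) -> (p1 -> ~p3)) & ~p1)), 1   [~[]-rule on 1: fresh world 1, 0R1]
3. ~p2, 1   [~->-rule on 2]
4. ~((~(p2 -> p1) -> (p1 -> ~p3)) & ~p1), 1   [~->-rule on 2]
5. p1, 1   [~&-rule on 4 (branches; this branch)]
Accessibility: 0R0, 0R1, 1R0, 1R1
The negation has an open branch (countermodel exists).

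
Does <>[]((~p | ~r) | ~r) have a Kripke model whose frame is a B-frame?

1. <>[]((~p | ~r) | ~r), w0
2. []((~p | ~r) | ~r), w1
3. (~p | ~r) | ~r, w0
4. (~p | ~r) | ~r, w1
5. ~r, w0
6. ~r, w1
Accessibility: w0Rw0, w0Rw1, w1Rw0, w1Rw1

Satisfiable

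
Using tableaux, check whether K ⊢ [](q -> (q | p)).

Valid

Tableau for the negation ~[](q -> (q | p)):
1. ~[](q -> (q | p)), 0
2. ~(q -> (q | p)), 1   [~[]-rule on 1: fresh world 1, 0R1]
3. q, 1   [~->-rule on 2]
4. ~(q | p), 1   [~->-rule on 2]
5. ~q, 1   [~|-rule on 4]
6. ~p, 1   [~|-rule on 4]
Accessibility: 0R1
Branch closes: q and ~q both at 1.
All branches of the negation close; one closing branch shown above.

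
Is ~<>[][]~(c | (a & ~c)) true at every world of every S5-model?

Tableau for the negation <>[][]~(c | (a & ~c)):
1. <>[][]~(c | (a & ~c)), u
2. [][]~(c | (a & ~c)), v
3. []~(c | (a & ~c)), u
4. []~(c | (a & ~c)), v
5. ~(c | (a & ~c)), u
6. ~c, u
7. ~(a & ~c), u
8. ~(c | (a & ~c)), v
9. ~c, v
10. ~(a & ~c), v
11. ~a, u
12. ~a, v
Accessibility: uRu, uRv, vRu, vRv
The negation has an open branch (countermodel exists).

Not valid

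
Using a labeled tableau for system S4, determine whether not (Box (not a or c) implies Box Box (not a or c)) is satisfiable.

No, unsatisfiable

1. not (Box (not a or c) implies Box Box (not a or c)), 0
2. Box (not a or c), 0
3. not Box Box (not a or c), 0
4. not a or c, 0
5. c, 0
6. not Box (not a or c), 1
7. not a or c, 1
8. c, 1
9. not (not a or c), 2
10. a, 2
11. not c, 2
12. not a or c, 2
13. c, 2
Accessibility: 0R0, 0R1, 0R2, 1R1, 1R2, 2R2
Branch closes: c and not c both at 2.
Every branch closes; the branch above is one of them.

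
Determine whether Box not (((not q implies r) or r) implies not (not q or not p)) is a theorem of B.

Not valid

Tableau for the negation not Box not (((not q implies r) or r) implies not (not q or not p)):
1. not Box not (((not q implies r) or r) implies not (not q or not p)), w0
2. ((not q implies r) or r) implies not (not q or not p), w1
3. not (not q or not p), w1
4. q, w1
5. p, w1
Accessibility: w0Rw0, w0Rw1, w1Rw0, w1Rw1
The negation has an open branch (countermodel exists).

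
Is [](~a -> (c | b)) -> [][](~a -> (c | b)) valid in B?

Tableau for the negation ~([](~a -> (c | b)) -> [][](~a -> (c | b))):
1. ~([](~a -> (c | b)) -> [][](~a -> (c | b))), 0
2. [](~a -> (c | b)), 0
3. ~[][](~a -> (c | b)), 0
4. ~a -> (c | b), 0
5. c | b, 0
6. b, 0
7. ~[](~a -> (c | b)), 1
8. ~a -> (c | b), 1
9. c | b, 1
10. b, 1
11. ~(~a -> (c | b)), 2
12. ~a, 2
13. ~(c | b), 2
14. ~c, 2
15. ~b, 2
Accessibility: 0R0, 0R1, 1R0, 1R1, 1R2, 2R1, 2R2
The negation has an open branch (countermodel exists).

Invalid (countermodel exists)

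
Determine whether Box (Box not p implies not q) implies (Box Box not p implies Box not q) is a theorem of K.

Tableau for the negation not (Box (Box not p implies not q) implies (Box Box not p implies Box not q)):
1. not (Box (Box not p implies not q) implies (Box Box not p implies Box not q)), u
2. Box (Box not p implies not q), u
3. not (Box Box not p implies Box not q), u
4. Box Box not p, u
5. not Box not q, u
6. q, v
7. Box not p implies not q, v
8. Box not p, v
9. not Box not p, v
10. p, w
11. not p, w
Accessibility: uRv, vRw
Branch closes: p and not p both at w.
Every branch of the negation's tableau closes; the branch above is one of them.

Valid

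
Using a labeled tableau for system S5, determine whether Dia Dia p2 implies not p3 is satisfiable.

1. Dia Dia p2 implies not p3, w0
2. not p3, w0
Accessibility: w0Rw0

Satisfiable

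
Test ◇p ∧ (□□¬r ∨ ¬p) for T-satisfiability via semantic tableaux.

1. ◇p ∧ (□□¬r ∨ ¬p), 0
2. ◇p, 0
3. □□¬r ∨ ¬p, 0
4. ¬p, 0
5. p, 1
Accessibility: 0R0, 0R1, 1R1

Yes, satisfiable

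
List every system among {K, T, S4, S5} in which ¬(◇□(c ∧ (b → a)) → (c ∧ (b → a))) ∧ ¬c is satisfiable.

K, T, S4

S5-tableau for the formula:
1. ¬(◇□(c ∧ (b → a)) → (c ∧ (b → a))) ∧ ¬c, 0
2. ¬(◇□(c ∧ (b → a)) → (c ∧ (b → a))), 0
3. ¬c, 0
4. ◇□(c ∧ (b → a)), 0
5. ¬(c ∧ (b → a)), 0
6. ¬(b → a), 0
7. b, 0
8. ¬a, 0
9. □(c ∧ (b → a)), 1
10. c ∧ (b → a), 0
11. c, 0
12. b → a, 0
Accessibility: 0R0, 0R1, 1R0, 1R1
Branch closes: c and ¬c both at 0.
Every branch closes (one shown): unsatisfiable in S5.
S4-tableau for the formula:
1. ¬(◇□(c ∧ (b → a)) → (c ∧ (b → a))) ∧ ¬c, 0
2. ¬(◇□(c ∧ (b → a)) → (c ∧ (b → a))), 0
3. ¬c, 0
4. ◇□(c ∧ (b → a)), 0
5. ¬(c ∧ (b → a)), 0
6. ¬(b → a), 0
7. b, 0
8. ¬a, 0
9. □(c ∧ (b → a)), 1
10. c ∧ (b → a), 1
11. c, 1
12. b → a, 1
13. a, 1
Accessibility: 0R0, 0R1, 1R1
Complete open branch: satisfiable in S4, hence also in K, T (this S4-model is also a K-model and a T-model).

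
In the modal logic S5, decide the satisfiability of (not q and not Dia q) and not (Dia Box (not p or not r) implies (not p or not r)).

1. (not q and not Dia q) and not (Dia Box (not p or not r) implies (not p or not r)), 0
2. not q and not Dia q, 0
3. not (Dia Box (not p or not r) implies (not p or not r)), 0
4. not q, 0
5. not Dia q, 0
6. Dia Box (not p or not r), 0
7. not (not p or not r), 0
8. p, 0
9. r, 0
10. Box (not p or not r), 1
11. not q, 1
12. not p or not r, 0
13. not p or not r, 1
14. not r, 0
Accessibility: 0R0, 0R1, 1R0, 1R1
Branch closes: r and not r both at 0.
Every branch closes; the branch above is one of them.

No, unsatisfiable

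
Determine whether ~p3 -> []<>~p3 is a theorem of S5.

Valid

Tableau for the negation ~(~p3 -> []<>~p3):
1. ~(~p3 -> []<>~p3), u
2. ~p3, u
3. ~[]<>~p3, u
4. ~<>~p3, v
5. p3, u
Accessibility: uRu, uRv, vRu, vRv
Branch closes: p3 and ~p3 both at u.
All branches of the negation close; one closing branch shown above.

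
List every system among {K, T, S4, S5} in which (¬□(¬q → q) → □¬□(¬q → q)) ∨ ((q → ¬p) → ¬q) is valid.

S5-tableau for the negation ¬((¬□(¬q → q) → □¬□(¬q → q)) ∨ ((q → ¬p) → ¬q)):
1. ¬((¬□(¬q → q) → □¬□(¬q → q)) ∨ ((q → ¬p) → ¬q)), w0
2. ¬(¬□(¬q → q) → □¬□(¬q → q)), w0
3. ¬((q → ¬p) → ¬q), w0
4. ¬□(¬q → q), w0
5. ¬□¬□(¬q → q), w0
6. q → ¬p, w0
7. q, w0
8. ¬p, w0
9. ¬(¬q → q), w1
10. ¬q, w1
11. □(¬q → q), w2
12. ¬q → q, w0
13. ¬q → q, w1
14. ¬q → q, w2
15. q, w1
Accessibility: w0Rw0, w0Rw1, w0Rw2, w1Rw0, w1Rw1, w1Rw2, w2Rw0, w2Rw1, w2Rw2
Branch closes: q and ¬q both at w1.
Every branch closes (one shown): valid in S5.
S4-tableau for the negation ¬((¬□(¬q → q) → □¬□(¬q → q)) ∨ ((q → ¬p) → ¬q)):
1. ¬((¬□(¬q → q) → □¬□(¬q → q)) ∨ ((q → ¬p) → ¬q)), w0
2. ¬(¬□(¬q → q) → □¬□(¬q → q)), w0
3. ¬((q → ¬p) → ¬q), w0
4. ¬□(¬q → q), w0
5. ¬□¬□(¬q → q), w0
6. q → ¬p, w0
7. q, w0
8. ¬p, w0
9. ¬(¬q → q), w1
10. ¬q, w1
11. □(¬q → q), w2
12. ¬q → q, w2
13. q, w2
Accessibility: w0Rw0, w0Rw1, w0Rw2, w1Rw1, w2Rw2
Complete open branch: countermodel on an S4-frame, so not valid in S4, nor in K, T (the same frame is also a K-frame and a T-frame).

S5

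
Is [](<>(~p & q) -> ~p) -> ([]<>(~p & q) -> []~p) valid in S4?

Yes, valid

Tableau for the negation ~([](<>(~p & q) -> ~p) -> ([]<>(~p & q) -> []~p)):
1. ~([](<>(~p & q) -> ~p) -> ([]<>(~p & q) -> []~p)), w0
2. [](<>(~p & q) -> ~p), w0
3. ~([]<>(~p & q) -> []~p), w0
4. []<>(~p & q), w0
5. ~[]~p, w0
6. <>(~p & q) -> ~p, w0
7. <>(~p & q), w0
8. ~p, w0
9. p, w1
10. <>(~p & q) -> ~p, w1
11. <>(~p & q), w1
12. ~<>(~p & q), w1
13. ~(~p & q), w1
14. ~q, w1
15. ~p & q, w2
16. ~p, w2
17. q, w2
18. <>(~p & q) -> ~p, w2
19. <>(~p & q), w2
20. ~p & q, w3
21. ~p, w3
22. q, w3
23. <>(~p & q) -> ~p, w3
24. <>(~p & q), w3
25. ~(~p & q), w3
26. ~q, w3
Accessibility: w0Rw0, w0Rw1, w0Rw2, w0Rw3, w1Rw1, w1Rw3, w2Rw2, w3Rw3
Branch closes: q and ~q both at w3.
All branches of the negation close; one closing branch shown above.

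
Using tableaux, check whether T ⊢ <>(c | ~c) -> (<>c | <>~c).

Valid in T

Tableau for the negation ~(<>(c | ~c) -> (<>c | <>~c)):
1. ~(<>(c | ~c) -> (<>c | <>~c)), w0
2. <>(c | ~c), w0
3. ~(<>c | <>~c), w0
4. ~<>c, w0
5. ~<>~c, w0
6. ~c, w0
7. c, w0
Accessibility: w0Rw0
Branch closes: c and ~c both at w0.
Every branch of the negation's tableau closes; the branch above is one of them.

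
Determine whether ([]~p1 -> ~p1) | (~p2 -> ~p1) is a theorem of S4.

Tableau for the negation ~(([]~p1 -> ~p1) | (~p2 -> ~p1)):
1. ~(([]~p1 -> ~p1) | (~p2 -> ~p1)), w0
2. ~([]~p1 -> ~p1), w0
3. ~(~p2 -> ~p1), w0
4. []~p1, w0
5. p1, w0
6. ~p2, w0
7. ~p1, w0
Accessibility: w0Rw0
Branch closes: p1 and ~p1 both at w0.
All branches of the negation close; one closing branch shown above.

Valid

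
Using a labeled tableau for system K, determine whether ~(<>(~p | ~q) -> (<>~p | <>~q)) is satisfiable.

Unsatisfiable (every branch closes)

1. ~(<>(~p | ~q) -> (<>~p | <>~q)), w0
2. <>(~p | ~q), w0
3. ~(<>~p | <>~q), w0
4. ~<>~p, w0
5. ~<>~q, w0
6. ~p | ~q, w1
7. p, w1
8. q, w1
9. ~q, w1
Accessibility: w0Rw1
Branch closes: q and ~q both at w1.
(One branch shown.) All branches close.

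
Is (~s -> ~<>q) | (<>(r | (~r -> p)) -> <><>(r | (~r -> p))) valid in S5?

Valid

Tableau for the negation ~((~s -> ~<>q) | (<>(r | (~r -> p)) -> <><>(r | (~r -> p)))):
1. ~((~s -> ~<>q) | (<>(r | (~r -> p)) -> <><>(r | (~r -> p)))), u
2. ~(~s -> ~<>q), u
3. ~(<>(r | (~r -> p)) -> <><>(r | (~r -> p))), u
4. ~s, u
5. <>q, u
6. <>(r | (~r -> p)), u
7. ~<><>(r | (~r -> p)), u
8. ~<>(r | (~r -> p)), u
9. ~(r | (~r -> p)), u
10. ~r, u
11. ~(~r -> p), u
12. ~p, u
13. q, v
14. ~<>(r | (~r -> p)), v
15. ~(r | (~r -> p)), v
16. ~r, v
17. ~(~r -> p), v
18. ~p, v
19. r | (~r -> p), w
20. ~<>(r | (~r -> p)), w
21. ~(r | (~r -> p)), w
22. ~r, w
23. ~(~r -> p), w
24. ~p, w
25. ~r -> p, w
26. p, w
Accessibility: uRu, uRv, uRw, vRu, vRv, vRw, wRu, wRv, wRw
Branch closes: p and ~p both at w.
All branches of the negation close; one closing branch shown above.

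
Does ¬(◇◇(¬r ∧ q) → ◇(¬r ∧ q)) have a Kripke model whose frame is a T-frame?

1. ¬(◇◇(¬r ∧ q) → ◇(¬r ∧ q)), w0
2. ◇◇(¬r ∧ q), w0
3. ¬◇(¬r ∧ q), w0
4. ¬(¬r ∧ q), w0
5. ¬q, w0
6. ◇(¬r ∧ q), w1
7. ¬(¬r ∧ q), w1
8. ¬q, w1
9. ¬r ∧ q, w2
10. ¬r, w2
11. q, w2
Accessibility: w0Rw0, w0Rw1, w1Rw1, w1Rw2, w2Rw2

Satisfiable (open branch found)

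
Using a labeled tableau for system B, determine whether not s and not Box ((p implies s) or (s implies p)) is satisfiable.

No, unsatisfiable

1. not s and not Box ((p implies s) or (s implies p)), w0
2. not s, w0
3. not Box ((p implies s) or (s implies p)), w0
4. not ((p implies s) or (s implies p)), w1
5. not (p implies s), w1
6. not (s implies p), w1
7. p, w1
8. not s, w1
9. s, w1
10. not p, w1
Accessibility: w0Rw0, w0Rw1, w1Rw0, w1Rw1
Branch closes: s and not s both at w1.
Every branch closes; the branch above is one of them.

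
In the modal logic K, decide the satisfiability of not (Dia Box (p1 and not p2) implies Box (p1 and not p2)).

1. not (Dia Box (p1 and not p2) implies Box (p1 and not p2)), 0
2. Dia Box (p1 and not p2), 0   [neg-implies-rule on 1]
3. not Box (p1 and not p2), 0   [neg-implies-rule on 1]
4. Box (p1 and not p2), 1   [Dia-rule on 2: fresh world 1, 0R1]
5. not (p1 and not p2), 2   [neg-Box-rule on 3: fresh world 2, 0R2]
6. p2, 2   [neg-and-rule on 5 (branches; this branch)]
Accessibility: 0R1, 0R2

Satisfiable (open branch found)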